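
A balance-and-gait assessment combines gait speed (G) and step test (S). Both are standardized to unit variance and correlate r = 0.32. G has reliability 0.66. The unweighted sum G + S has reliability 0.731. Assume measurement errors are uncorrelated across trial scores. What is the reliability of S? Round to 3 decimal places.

Var(G+S) = 2 + 2·0.32 = 2.640.
True-score variance = ρ_G + ρ_S + 2·0.32, so 0.731 = (0.66 + ρ_S + 0.64) / 2.640.
ρ_S = 0.731·2.640 − 0.66 − 0.64 = 0.630.

0.630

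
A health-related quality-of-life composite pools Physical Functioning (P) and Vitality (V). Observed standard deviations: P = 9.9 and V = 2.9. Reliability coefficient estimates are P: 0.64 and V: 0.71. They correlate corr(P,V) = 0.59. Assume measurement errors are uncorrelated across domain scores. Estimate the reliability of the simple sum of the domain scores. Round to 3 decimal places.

0.731

Var(P+V) = 9.9² + 2.9² + 2·[9.9·2.9·0.59] = 106.42 + 33.8778 = 140.298.
Because errors are independent across components, Cov(Tᵢ,Tⱼ) = Cov(Xᵢ,Xⱼ); the off-diagonal part of the true-score variance is the same as above.
True-score variance = [9.9²·0.64 + 2.9²·0.71] + 33.8778 = 68.6975 + 33.8778 = 102.575.
Reliability = 102.575 / 140.298 = 0.731.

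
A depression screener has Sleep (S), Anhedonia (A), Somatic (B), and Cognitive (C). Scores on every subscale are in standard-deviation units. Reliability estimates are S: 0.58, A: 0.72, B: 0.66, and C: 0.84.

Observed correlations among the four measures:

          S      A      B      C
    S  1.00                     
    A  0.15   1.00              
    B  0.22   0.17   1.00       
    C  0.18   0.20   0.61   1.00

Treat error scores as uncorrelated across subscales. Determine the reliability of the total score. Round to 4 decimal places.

0.8300

Var(S+A+B+C) = 4 + 2·[0.15 + 0.22 + 0.18 + 0.17 + 0.20 + 0.61] = 4 + 3.06 = 7.06.
With uncorrelated errors the cross-covariances are all true-score covariance, so they carry over unchanged; only the diagonal terms shrink to ρᵢσᵢ².
True-score variance = [0.58 + 0.72 + 0.66 + 0.84] + 3.06 = 2.8 + 3.06 = 5.86.
Reliability = 5.86 / 7.06 = 0.8300.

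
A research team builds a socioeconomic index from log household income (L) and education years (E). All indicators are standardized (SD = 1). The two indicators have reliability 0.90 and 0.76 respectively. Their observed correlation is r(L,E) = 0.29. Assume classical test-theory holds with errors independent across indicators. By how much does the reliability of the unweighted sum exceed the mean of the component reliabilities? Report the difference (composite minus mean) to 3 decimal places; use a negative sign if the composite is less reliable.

0.038

Var(sum) = 2 + 0.58 = 2.58; true-score variance = 1.66 + 0.58 = 2.24; composite reliability = 0.8682.
Mean component reliability = 0.8300.
Difference = 0.8682 − 0.8300 = 0.038.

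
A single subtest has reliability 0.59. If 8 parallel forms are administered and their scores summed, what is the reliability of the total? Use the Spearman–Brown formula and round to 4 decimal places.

ρ_k = kρ / (1 + (k−1)ρ) = 8·0.59 / (1 + 7·0.59) = 4.720 / 5.130 = 0.9201.

0.9201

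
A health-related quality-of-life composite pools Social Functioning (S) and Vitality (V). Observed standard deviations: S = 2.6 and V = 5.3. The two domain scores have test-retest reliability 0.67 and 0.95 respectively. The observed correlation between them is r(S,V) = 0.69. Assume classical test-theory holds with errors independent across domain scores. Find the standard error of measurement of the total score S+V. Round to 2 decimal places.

1.91

Var(total) = 34.85 + 19.0164 = 53.8664.
True-score variance = 31.2147 + 19.0164 = 50.2311, so reliability = 0.9325.
Error variance = 53.8664 − 50.2311 = 3.6353; SEM = √3.6353 = 1.91.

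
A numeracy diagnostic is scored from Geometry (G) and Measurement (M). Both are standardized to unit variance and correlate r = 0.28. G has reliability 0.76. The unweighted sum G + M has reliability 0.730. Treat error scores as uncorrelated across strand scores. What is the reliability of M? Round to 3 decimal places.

0.549

Var(G+M) = 2 + 2·0.28 = 2.560.
True-score variance = ρ_G + ρ_M + 2·0.28, so 0.730 = (0.76 + ρ_M + 0.56) / 2.560.
ρ_M = 0.730·2.560 − 0.76 − 0.56 = 0.549.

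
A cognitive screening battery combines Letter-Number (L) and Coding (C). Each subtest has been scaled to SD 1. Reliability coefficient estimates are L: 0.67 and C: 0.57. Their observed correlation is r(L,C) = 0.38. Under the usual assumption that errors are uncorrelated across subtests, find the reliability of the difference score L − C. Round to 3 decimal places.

0.387

Var(L−C) = 1 + 1 − 2·0.38 = 2 − 0.76 = 1.24.
With uncorrelated errors the cross-covariances are all true-score covariance, so they carry over unchanged; only the diagonal terms shrink to ρᵢσᵢ².
True-score variance = [0.67 + 0.57] − 0.76 = 1.24 − 0.76 = 0.48.
Reliability = 0.48 / 1.24 = 0.387.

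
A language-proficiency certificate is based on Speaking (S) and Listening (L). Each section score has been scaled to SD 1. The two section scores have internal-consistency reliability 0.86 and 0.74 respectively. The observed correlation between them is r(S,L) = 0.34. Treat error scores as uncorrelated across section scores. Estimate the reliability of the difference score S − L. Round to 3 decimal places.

Var(S−L) = 1 + 1 − 2·0.34 = 2 − 0.68 = 1.32.
Under uncorrelated errors the observed covariances equal the true-score covariances, so only the own-variance terms attenuate.
True-score variance = [0.86 + 0.74] − 0.68 = 1.6 − 0.68 = 0.92.
Reliability = 0.92 / 1.32 = 0.697.

0.697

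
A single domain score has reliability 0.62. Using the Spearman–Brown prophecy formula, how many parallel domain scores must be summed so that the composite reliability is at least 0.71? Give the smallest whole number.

2

k ≥ ρ*(1−ρ₁)/(ρ₁(1−ρ*)) = 0.71·0.38 / (0.62·0.29) = 1.501.
Smallest integer k = 2.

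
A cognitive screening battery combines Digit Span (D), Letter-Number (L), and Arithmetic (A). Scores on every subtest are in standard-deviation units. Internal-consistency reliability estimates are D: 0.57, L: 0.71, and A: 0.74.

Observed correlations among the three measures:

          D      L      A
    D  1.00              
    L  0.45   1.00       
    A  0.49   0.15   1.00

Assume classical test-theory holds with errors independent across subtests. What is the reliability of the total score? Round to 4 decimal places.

0.8108

Var(D+L+A) = 3 + 2·[0.45 + 0.49 + 0.15] = 3 + 2.18 = 5.18.
Under uncorrelated errors the observed covariances equal the true-score covariances, so only the own-variance terms attenuate.
True-score variance = [0.57 + 0.71 + 0.74] + 2.18 = 2.02 + 2.18 = 4.2.
Reliability = 4.2 / 5.18 = 0.8108.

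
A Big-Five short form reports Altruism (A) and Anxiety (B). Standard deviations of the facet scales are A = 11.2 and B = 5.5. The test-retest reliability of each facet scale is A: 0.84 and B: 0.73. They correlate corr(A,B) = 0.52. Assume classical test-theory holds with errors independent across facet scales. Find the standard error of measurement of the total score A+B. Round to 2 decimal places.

Var(total) = 155.69 + 64.064 = 219.754.
True-score variance = 127.452 + 64.064 = 191.516, so reliability = 0.8715.
Error variance = 219.754 − 191.516 = 28.2379; SEM = √28.2379 = 5.31.

5.31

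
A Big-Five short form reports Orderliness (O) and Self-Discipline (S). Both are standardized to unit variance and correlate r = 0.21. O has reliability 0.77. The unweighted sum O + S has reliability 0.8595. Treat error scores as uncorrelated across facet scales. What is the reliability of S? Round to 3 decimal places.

Var(O+S) = 2 + 2·0.21 = 2.420.
True-score variance = ρ_O + ρ_S + 2·0.21, so 0.8595 = (0.77 + ρ_S + 0.42) / 2.420.
ρ_S = 0.8595·2.420 − 0.77 − 0.42 = 0.890.

0.890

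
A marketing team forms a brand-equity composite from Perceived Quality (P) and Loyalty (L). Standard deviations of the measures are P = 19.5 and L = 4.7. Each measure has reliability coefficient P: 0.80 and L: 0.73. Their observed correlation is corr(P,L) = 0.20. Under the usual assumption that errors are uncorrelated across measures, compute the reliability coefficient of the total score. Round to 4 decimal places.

0.8132

Var(P+L) = 19.5² + 4.7² + 2·[19.5·4.7·0.20] = 402.34 + 36.66 = 439.
With uncorrelated errors the cross-covariances are all true-score covariance, so they carry over unchanged; only the diagonal terms shrink to ρᵢσᵢ².
True-score variance = [19.5²·0.80 + 4.7²·0.73] + 36.66 = 320.326 + 36.66 = 356.986.
Reliability = 356.986 / 439 = 0.8132.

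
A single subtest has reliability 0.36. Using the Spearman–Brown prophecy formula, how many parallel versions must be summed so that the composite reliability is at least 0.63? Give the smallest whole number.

k ≥ ρ*(1−ρ₁)/(ρ₁(1−ρ*)) = 0.63·0.64 / (0.36·0.37) = 3.027.
Smallest integer k = 4.

4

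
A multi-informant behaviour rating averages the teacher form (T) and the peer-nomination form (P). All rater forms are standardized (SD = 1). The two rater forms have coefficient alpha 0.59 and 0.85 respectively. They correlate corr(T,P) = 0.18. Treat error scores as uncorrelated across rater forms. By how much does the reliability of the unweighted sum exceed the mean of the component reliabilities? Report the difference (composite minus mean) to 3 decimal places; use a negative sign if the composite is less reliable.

0.043

Var(sum) = 2 + 0.36 = 2.36; true-score variance = 1.44 + 0.36 = 1.8; composite reliability = 0.7627.
Mean component reliability = 0.7200.
Difference = 0.7627 − 0.7200 = 0.043.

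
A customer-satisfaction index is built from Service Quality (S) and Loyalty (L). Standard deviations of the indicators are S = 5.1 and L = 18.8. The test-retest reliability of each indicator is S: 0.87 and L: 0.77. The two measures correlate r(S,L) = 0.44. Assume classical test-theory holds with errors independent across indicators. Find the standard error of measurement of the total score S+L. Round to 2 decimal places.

9.20

Var(total) = 379.45 + 84.3744 = 463.824.
True-score variance = 294.778 + 84.3744 = 379.152, so reliability = 0.8174.
Error variance = 463.824 − 379.152 = 84.6725; SEM = √84.6725 = 9.20.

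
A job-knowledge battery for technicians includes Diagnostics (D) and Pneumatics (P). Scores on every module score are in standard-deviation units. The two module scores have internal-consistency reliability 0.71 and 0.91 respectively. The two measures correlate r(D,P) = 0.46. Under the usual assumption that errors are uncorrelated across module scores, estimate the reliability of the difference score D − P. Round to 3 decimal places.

Var(D−P) = 1 + 1 − 2·0.46 = 2 − 0.92 = 1.08.
With uncorrelated errors the cross-covariances are all true-score covariance, so they carry over unchanged; only the diagonal terms shrink to ρᵢσᵢ².
True-score variance = [0.71 + 0.91] − 0.92 = 1.62 − 0.92 = 0.7.
Reliability = 0.7 / 1.08 = 0.648.

0.648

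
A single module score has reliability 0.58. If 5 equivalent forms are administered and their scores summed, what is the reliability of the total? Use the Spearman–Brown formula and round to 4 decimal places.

ρ_k = kρ / (1 + (k−1)ρ) = 5·0.58 / (1 + 4·0.58) = 2.900 / 3.320 = 0.8735.

0.8735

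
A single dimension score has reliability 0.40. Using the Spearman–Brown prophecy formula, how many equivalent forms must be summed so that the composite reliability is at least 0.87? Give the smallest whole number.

11

k ≥ ρ*(1−ρ₁)/(ρ₁(1−ρ*)) = 0.87·0.60 / (0.40·0.13) = 10.038.
Smallest integer k = 11.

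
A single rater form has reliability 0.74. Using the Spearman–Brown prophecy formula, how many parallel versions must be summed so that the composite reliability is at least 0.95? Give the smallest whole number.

7

k ≥ ρ*(1−ρ₁)/(ρ₁(1−ρ*)) = 0.95·0.26 / (0.74·0.05) = 6.676.
Smallest integer k = 7.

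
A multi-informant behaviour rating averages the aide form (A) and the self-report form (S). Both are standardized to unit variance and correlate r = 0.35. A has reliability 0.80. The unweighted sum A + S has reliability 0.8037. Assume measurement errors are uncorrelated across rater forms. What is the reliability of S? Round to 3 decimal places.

Var(A+S) = 2 + 2·0.35 = 2.700.
True-score variance = ρ_A + ρ_S + 2·0.35, so 0.8037 = (0.80 + ρ_S + 0.70) / 2.700.
ρ_S = 0.8037·2.700 − 0.80 − 0.70 = 0.670.

0.670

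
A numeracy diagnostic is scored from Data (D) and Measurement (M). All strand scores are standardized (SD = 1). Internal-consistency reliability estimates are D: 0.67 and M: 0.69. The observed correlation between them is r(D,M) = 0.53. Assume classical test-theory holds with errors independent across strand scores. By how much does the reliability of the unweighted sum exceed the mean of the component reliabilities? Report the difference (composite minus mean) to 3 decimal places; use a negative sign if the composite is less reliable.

Var(sum) = 2 + 1.06 = 3.06; true-score variance = 1.36 + 1.06 = 2.42; composite reliability = 0.7908.
Mean component reliability = 0.6800.
Difference = 0.7908 − 0.6800 = 0.111.

0.111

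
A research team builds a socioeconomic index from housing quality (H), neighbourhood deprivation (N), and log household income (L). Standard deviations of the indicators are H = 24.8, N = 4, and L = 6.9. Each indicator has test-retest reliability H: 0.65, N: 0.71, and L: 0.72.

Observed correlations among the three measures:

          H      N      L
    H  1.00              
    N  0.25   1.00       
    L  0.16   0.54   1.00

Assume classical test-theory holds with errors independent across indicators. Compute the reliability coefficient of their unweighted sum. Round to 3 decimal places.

Var(H+N+L) = 24.8² + 4² + 6.9² + 2·[24.8·4·0.25 + 24.8·6.9·0.16 + 4·6.9·0.54] = 678.65 + 134.166 = 812.816.
Because errors are independent across components, Cov(Tᵢ,Tⱼ) = Cov(Xᵢ,Xⱼ); the off-diagonal part of the true-score variance is the same as above.
True-score variance = [24.8²·0.65 + 4²·0.71 + 6.9²·0.72] + 134.166 = 445.415 + 134.166 = 579.582.
Reliability = 579.582 / 812.816 = 0.713.

0.713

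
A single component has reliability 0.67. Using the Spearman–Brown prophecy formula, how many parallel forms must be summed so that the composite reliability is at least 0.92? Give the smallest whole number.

k ≥ ρ*(1−ρ₁)/(ρ₁(1−ρ*)) = 0.92·0.33 / (0.67·0.08) = 5.664.
Smallest integer k = 6.

6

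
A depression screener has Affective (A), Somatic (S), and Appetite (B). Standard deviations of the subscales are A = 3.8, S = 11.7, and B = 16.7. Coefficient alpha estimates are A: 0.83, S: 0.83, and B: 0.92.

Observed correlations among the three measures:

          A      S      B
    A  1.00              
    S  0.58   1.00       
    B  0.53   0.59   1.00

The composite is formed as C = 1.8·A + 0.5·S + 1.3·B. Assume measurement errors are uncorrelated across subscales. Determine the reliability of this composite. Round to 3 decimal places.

Var(C) = 1.8²·3.8² + 0.5²·11.7² + 1.3²·16.7² + 2·[0.9·3.8·11.7·0.58 + 2.34·3.8·16.7·0.53 + 0.65·11.7·16.7·0.59] = 552.332 + 353.687 = 906.019.
With uncorrelated errors the cross-covariances are all true-score covariance, so they carry over unchanged; only the diagonal terms shrink to ρᵢσᵢ².
True-score variance = [1.8²·3.8²·0.83 + 0.5²·11.7²·0.83 + 1.3²·16.7²·0.92] + 353.687 = 500.855 + 353.687 = 854.541.
Reliability = 854.541 / 906.019 = 0.943.

0.943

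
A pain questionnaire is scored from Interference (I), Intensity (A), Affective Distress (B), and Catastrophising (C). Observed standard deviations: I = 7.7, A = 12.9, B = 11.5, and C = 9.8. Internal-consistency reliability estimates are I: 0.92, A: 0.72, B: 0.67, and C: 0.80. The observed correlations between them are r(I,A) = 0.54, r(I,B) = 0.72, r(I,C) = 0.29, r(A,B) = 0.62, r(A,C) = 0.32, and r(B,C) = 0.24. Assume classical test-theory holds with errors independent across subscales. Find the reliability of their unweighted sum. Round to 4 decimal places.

0.8914

Var(I+A+B+C) = 7.7² + 12.9² + 11.5² + 9.8² + 2·[7.7·12.9·0.54 + 7.7·11.5·0.72 + 7.7·9.8·0.29 + 12.9·11.5·0.62 + 12.9·9.8·0.32 + 11.5·9.8·0.24] = 453.99 + 597.514 = 1051.5.
With uncorrelated errors the cross-covariances are all true-score covariance, so they carry over unchanged; only the diagonal terms shrink to ρᵢσᵢ².
True-score variance = [7.7²·0.92 + 12.9²·0.72 + 11.5²·0.67 + 9.8²·0.80] + 597.514 = 339.802 + 597.514 = 937.316.
Reliability = 937.316 / 1051.5 = 0.8914.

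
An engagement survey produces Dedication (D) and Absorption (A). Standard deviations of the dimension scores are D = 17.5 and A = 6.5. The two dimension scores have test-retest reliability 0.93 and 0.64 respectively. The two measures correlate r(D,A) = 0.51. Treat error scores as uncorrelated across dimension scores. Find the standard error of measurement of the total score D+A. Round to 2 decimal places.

Var(total) = 348.5 + 116.025 = 464.525.
True-score variance = 311.853 + 116.025 = 427.878, so reliability = 0.9211.
Error variance = 464.525 − 427.878 = 36.6475; SEM = √36.6475 = 6.05.

6.05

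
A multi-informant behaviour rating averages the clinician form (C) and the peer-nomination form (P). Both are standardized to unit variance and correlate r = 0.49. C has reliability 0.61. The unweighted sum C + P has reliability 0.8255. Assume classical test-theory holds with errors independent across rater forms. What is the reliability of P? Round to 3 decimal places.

Var(C+P) = 2 + 2·0.49 = 2.980.
True-score variance = ρ_C + ρ_P + 2·0.49, so 0.8255 = (0.61 + ρ_P + 0.98) / 2.980.
ρ_P = 0.8255·2.980 − 0.61 − 0.98 = 0.870.

0.870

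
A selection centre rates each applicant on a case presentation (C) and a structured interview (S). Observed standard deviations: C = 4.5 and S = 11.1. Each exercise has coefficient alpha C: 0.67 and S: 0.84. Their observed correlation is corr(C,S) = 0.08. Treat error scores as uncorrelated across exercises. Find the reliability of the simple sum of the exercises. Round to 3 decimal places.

Var(C+S) = 4.5² + 11.1² + 2·[4.5·11.1·0.08] = 143.46 + 7.992 = 151.452.
Because errors are independent across components, Cov(Tᵢ,Tⱼ) = Cov(Xᵢ,Xⱼ); the off-diagonal part of the true-score variance is the same as above.
True-score variance = [4.5²·0.67 + 11.1²·0.84] + 7.992 = 117.064 + 7.992 = 125.056.
Reliability = 125.056 / 151.452 = 0.826.

0.826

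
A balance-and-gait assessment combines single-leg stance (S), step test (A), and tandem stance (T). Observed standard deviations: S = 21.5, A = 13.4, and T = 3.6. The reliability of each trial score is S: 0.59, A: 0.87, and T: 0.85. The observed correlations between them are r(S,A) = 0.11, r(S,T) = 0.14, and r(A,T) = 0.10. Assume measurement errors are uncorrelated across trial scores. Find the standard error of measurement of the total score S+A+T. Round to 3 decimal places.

Var(total) = 654.77 + 94.702 = 749.472.
True-score variance = 439.961 + 94.702 = 534.663, so reliability = 0.7134.
Error variance = 749.472 − 534.663 = 214.809; SEM = √214.809 = 14.656.

14.656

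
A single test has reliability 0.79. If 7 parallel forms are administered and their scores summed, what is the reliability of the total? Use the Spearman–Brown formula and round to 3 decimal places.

ρ_k = kρ / (1 + (k−1)ρ) = 7·0.79 / (1 + 6·0.79) = 5.530 / 5.740 = 0.963.

0.963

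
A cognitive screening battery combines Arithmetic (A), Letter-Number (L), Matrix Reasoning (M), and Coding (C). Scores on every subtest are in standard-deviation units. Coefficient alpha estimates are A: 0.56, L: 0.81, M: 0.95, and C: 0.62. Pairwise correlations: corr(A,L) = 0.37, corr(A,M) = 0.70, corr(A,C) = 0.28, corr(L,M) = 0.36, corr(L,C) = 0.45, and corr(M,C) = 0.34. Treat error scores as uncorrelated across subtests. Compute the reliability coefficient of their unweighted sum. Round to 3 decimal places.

Var(A+L+M+C) = 4 + 2·[0.37 + 0.70 + 0.28 + 0.36 + 0.45 + 0.34] = 4 + 5 = 9.
Because errors are independent across components, Cov(Tᵢ,Tⱼ) = Cov(Xᵢ,Xⱼ); the off-diagonal part of the true-score variance is the same as above.
True-score variance = [0.56 + 0.81 + 0.95 + 0.62] + 5 = 2.94 + 5 = 7.94.
Reliability = 7.94 / 9 = 0.882.

0.882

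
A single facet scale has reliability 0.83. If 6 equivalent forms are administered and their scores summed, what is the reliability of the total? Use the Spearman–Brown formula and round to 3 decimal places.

ρ_k = kρ / (1 + (k−1)ρ) = 6·0.83 / (1 + 5·0.83) = 4.980 / 5.150 = 0.967.

0.967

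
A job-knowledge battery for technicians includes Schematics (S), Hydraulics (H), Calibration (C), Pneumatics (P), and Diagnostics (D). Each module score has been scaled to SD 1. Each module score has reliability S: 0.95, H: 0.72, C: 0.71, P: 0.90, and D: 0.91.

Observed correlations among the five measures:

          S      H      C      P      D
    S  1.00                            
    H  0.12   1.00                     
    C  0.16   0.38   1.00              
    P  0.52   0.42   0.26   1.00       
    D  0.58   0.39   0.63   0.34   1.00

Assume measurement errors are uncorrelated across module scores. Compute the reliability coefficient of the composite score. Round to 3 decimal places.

0.936

Var(S+H+C+P+D) = 5 + 2·[0.12 + 0.16 + 0.52 + 0.58 + 0.38 + 0.42 + 0.39 + 0.26 + 0.63 + 0.34] = 5 + 7.6 = 12.6.
Under uncorrelated errors the observed covariances equal the true-score covariances, so only the own-variance terms attenuate.
True-score variance = [0.95 + 0.72 + 0.71 + 0.90 + 0.91] + 7.6 = 4.19 + 7.6 = 11.79.
Reliability = 11.79 / 12.6 = 0.936.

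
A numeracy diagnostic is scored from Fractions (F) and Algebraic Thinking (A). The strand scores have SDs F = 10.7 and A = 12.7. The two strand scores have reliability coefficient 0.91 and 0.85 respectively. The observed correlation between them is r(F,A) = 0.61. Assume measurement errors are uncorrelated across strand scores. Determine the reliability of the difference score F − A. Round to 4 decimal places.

0.6864

Var(F−A) = 10.7² + 12.7² − 2·10.7·12.7·0.61 = 275.78 − 165.786 = 109.994.
With uncorrelated errors the cross-covariances are all true-score covariance, so they carry over unchanged; only the diagonal terms shrink to ρᵢσᵢ².
True-score variance = [10.7²·0.91 + 12.7²·0.85] − 165.786 = 241.282 − 165.786 = 75.4966.
Reliability = 75.4966 / 109.994 = 0.6864.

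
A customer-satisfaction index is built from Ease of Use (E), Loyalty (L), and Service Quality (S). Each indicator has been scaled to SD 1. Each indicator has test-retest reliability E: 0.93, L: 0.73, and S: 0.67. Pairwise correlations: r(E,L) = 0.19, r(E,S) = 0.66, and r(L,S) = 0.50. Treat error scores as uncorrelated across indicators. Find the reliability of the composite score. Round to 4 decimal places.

0.8825

Var(E+L+S) = 3 + 2·[0.19 + 0.66 + 0.50] = 3 + 2.7 = 5.7.
With uncorrelated errors the cross-covariances are all true-score covariance, so they carry over unchanged; only the diagonal terms shrink to ρᵢσᵢ².
True-score variance = [0.93 + 0.73 + 0.67] + 2.7 = 2.33 + 2.7 = 5.03.
Reliability = 5.03 / 5.7 = 0.8825.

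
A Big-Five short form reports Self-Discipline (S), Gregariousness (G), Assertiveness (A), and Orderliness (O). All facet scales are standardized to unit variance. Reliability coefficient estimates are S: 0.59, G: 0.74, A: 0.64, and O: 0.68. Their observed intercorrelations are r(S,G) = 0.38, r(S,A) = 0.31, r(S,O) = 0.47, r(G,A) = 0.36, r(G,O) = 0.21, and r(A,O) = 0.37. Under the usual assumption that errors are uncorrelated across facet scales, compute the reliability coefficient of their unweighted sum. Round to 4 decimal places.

Var(S+G+A+O) = 4 + 2·[0.38 + 0.31 + 0.47 + 0.36 + 0.21 + 0.37] = 4 + 4.2 = 8.2.
Because errors are independent across components, Cov(Tᵢ,Tⱼ) = Cov(Xᵢ,Xⱼ); the off-diagonal part of the true-score variance is the same as above.
True-score variance = [0.59 + 0.74 + 0.64 + 0.68] + 4.2 = 2.65 + 4.2 = 6.85.
Reliability = 6.85 / 8.2 = 0.8354.

0.8354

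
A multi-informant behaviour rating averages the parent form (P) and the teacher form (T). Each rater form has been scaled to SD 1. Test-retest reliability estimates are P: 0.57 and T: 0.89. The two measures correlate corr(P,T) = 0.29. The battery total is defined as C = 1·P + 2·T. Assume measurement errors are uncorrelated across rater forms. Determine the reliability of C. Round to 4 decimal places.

0.8588

Var(C) = 1 + 2² + 2·[2·0.29] = 5 + 1.16 = 6.16.
With uncorrelated errors the cross-covariances are all true-score covariance, so they carry over unchanged; only the diagonal terms shrink to ρᵢσᵢ².
True-score variance = [0.57 + 2²·0.89] + 1.16 = 4.13 + 1.16 = 5.29.
Reliability = 5.29 / 6.16 = 0.8588.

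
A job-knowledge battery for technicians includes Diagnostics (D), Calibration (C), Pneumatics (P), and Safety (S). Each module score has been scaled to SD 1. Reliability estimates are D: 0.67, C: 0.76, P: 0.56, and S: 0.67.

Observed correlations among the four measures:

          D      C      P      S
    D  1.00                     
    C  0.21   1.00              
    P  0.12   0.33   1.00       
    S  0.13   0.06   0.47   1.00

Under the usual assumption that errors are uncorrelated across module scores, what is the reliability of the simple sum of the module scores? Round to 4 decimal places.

0.7982

Var(D+C+P+S) = 4 + 2·[0.21 + 0.12 + 0.13 + 0.33 + 0.06 + 0.47] = 4 + 2.64 = 6.64.
Under uncorrelated errors the observed covariances equal the true-score covariances, so only the own-variance terms attenuate.
True-score variance = [0.67 + 0.76 + 0.56 + 0.67] + 2.64 = 2.66 + 2.64 = 5.3.
Reliability = 5.3 / 6.64 = 0.7982.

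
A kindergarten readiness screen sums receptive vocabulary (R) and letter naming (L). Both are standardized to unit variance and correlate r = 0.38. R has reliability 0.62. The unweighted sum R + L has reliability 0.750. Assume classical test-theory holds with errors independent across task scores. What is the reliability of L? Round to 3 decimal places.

Var(R+L) = 2 + 2·0.38 = 2.760.
True-score variance = ρ_R + ρ_L + 2·0.38, so 0.750 = (0.62 + ρ_L + 0.76) / 2.760.
ρ_L = 0.750·2.760 − 0.62 − 0.76 = 0.690.

0.690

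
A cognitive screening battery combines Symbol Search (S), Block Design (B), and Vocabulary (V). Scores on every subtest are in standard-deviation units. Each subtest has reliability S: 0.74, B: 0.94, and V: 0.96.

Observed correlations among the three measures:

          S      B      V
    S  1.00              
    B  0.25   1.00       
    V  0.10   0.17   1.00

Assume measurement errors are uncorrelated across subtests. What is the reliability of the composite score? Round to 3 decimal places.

Var(S+B+V) = 3 + 2·[0.25 + 0.10 + 0.17] = 3 + 1.04 = 4.04.
Because errors are independent across components, Cov(Tᵢ,Tⱼ) = Cov(Xᵢ,Xⱼ); the off-diagonal part of the true-score variance is the same as above.
True-score variance = [0.74 + 0.94 + 0.96] + 1.04 = 2.64 + 1.04 = 3.68.
Reliability = 3.68 / 4.04 = 0.911.

0.911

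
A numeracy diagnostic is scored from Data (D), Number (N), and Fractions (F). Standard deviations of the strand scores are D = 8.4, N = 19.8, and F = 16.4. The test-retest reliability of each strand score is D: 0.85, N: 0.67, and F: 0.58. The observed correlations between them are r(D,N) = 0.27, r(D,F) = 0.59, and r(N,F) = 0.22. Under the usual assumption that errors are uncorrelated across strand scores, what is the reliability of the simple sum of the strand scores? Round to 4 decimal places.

Var(D+N+F) = 8.4² + 19.8² + 16.4² + 2·[8.4·19.8·0.27 + 8.4·16.4·0.59 + 19.8·16.4·0.22] = 731.56 + 395.246 = 1126.81.
Because errors are independent across components, Cov(Tᵢ,Tⱼ) = Cov(Xᵢ,Xⱼ); the off-diagonal part of the true-score variance is the same as above.
True-score variance = [8.4²·0.85 + 19.8²·0.67 + 16.4²·0.58] + 395.246 = 478.64 + 395.246 = 873.886.
Reliability = 873.886 / 1126.81 = 0.7755.

0.7755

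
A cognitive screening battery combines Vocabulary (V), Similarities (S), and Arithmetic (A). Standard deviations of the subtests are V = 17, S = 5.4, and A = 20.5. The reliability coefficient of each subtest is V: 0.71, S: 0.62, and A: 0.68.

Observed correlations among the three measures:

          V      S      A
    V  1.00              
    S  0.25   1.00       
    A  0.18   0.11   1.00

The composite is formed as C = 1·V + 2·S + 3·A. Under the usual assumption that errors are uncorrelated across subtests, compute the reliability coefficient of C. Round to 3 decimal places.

0.721

Var(C) = 17² + 2²·5.4² + 3²·20.5² + 2·[2·17·5.4·0.25 + 3·17·20.5·0.18 + 6·5.4·20.5·0.11] = 4187.89 + 614.304 = 4802.19.
With uncorrelated errors the cross-covariances are all true-score covariance, so they carry over unchanged; only the diagonal terms shrink to ρᵢσᵢ².
True-score variance = [17²·0.71 + 2²·5.4²·0.62 + 3²·20.5²·0.68] + 614.304 = 2849.44 + 614.304 = 3463.74.
Reliability = 3463.74 / 4802.19 = 0.721.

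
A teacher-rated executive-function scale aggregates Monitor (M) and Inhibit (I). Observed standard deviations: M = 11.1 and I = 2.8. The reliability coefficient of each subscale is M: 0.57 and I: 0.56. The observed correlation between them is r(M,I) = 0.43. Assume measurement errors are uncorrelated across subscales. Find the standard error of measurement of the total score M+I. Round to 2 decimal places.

Var(total) = 131.05 + 26.7288 = 157.779.
True-score variance = 74.6201 + 26.7288 = 101.349, so reliability = 0.6423.
Error variance = 157.779 − 101.349 = 56.4299; SEM = √56.4299 = 7.51.

7.51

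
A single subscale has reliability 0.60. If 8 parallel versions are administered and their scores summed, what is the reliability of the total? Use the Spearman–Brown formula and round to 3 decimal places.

0.923

ρ_k = kρ / (1 + (k−1)ρ) = 8·0.60 / (1 + 7·0.60) = 4.800 / 5.200 = 0.923.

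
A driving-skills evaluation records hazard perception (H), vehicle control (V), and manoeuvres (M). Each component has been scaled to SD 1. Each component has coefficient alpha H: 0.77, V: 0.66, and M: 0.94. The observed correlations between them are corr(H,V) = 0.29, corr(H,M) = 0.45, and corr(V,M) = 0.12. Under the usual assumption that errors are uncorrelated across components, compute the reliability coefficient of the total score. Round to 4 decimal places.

Var(H+V+M) = 3 + 2·[0.29 + 0.45 + 0.12] = 3 + 1.72 = 4.72.
Because errors are independent across components, Cov(Tᵢ,Tⱼ) = Cov(Xᵢ,Xⱼ); the off-diagonal part of the true-score variance is the same as above.
True-score variance = [0.77 + 0.66 + 0.94] + 1.72 = 2.37 + 1.72 = 4.09.
Reliability = 4.09 / 4.72 = 0.8665.

0.8665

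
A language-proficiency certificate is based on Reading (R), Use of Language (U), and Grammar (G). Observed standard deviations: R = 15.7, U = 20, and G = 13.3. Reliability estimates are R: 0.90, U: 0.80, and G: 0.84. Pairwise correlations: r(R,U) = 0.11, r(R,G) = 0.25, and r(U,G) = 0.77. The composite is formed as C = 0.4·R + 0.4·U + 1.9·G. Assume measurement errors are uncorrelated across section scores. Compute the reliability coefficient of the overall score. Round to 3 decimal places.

Var(C) = 0.4²·15.7² + 0.4²·20² + 1.9²·13.3² + 2·[0.16·15.7·20·0.11 + 0.76·15.7·13.3·0.25 + 0.76·20·13.3·0.77] = 742.011 + 401.727 = 1143.74.
Because errors are independent across components, Cov(Tᵢ,Tⱼ) = Cov(Xᵢ,Xⱼ); the off-diagonal part of the true-score variance is the same as above.
True-score variance = [0.4²·15.7²·0.90 + 0.4²·20²·0.80 + 1.9²·13.3²·0.84] + 401.727 = 623.096 + 401.727 = 1024.82.
Reliability = 1024.82 / 1143.74 = 0.896.

0.896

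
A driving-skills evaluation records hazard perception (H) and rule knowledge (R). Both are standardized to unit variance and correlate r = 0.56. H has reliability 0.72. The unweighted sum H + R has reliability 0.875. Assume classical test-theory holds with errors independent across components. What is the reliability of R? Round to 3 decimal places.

0.890

Var(H+R) = 2 + 2·0.56 = 3.120.
True-score variance = ρ_H + ρ_R + 2·0.56, so 0.875 = (0.72 + ρ_R + 1.12) / 3.120.
ρ_R = 0.875·3.120 − 0.72 − 1.12 = 0.890.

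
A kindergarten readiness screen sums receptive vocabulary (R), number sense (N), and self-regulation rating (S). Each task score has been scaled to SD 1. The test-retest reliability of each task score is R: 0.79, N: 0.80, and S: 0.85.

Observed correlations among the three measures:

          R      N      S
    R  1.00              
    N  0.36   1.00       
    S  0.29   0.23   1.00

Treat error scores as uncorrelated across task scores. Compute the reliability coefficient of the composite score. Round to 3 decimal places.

0.882

Var(R+N+S) = 3 + 2·[0.36 + 0.29 + 0.23] = 3 + 1.76 = 4.76.
Under uncorrelated errors the observed covariances equal the true-score covariances, so only the own-variance terms attenuate.
True-score variance = [0.79 + 0.80 + 0.85] + 1.76 = 2.44 + 1.76 = 4.2.
Reliability = 4.2 / 4.76 = 0.882.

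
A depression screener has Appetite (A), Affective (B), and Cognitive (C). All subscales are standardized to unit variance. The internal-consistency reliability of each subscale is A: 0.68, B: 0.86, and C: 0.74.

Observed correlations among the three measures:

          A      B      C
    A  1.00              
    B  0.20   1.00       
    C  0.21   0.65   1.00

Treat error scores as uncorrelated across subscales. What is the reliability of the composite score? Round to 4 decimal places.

0.8594

Var(A+B+C) = 3 + 2·[0.20 + 0.21 + 0.65] = 3 + 2.12 = 5.12.
Under uncorrelated errors the observed covariances equal the true-score covariances, so only the own-variance terms attenuate.
True-score variance = [0.68 + 0.86 + 0.74] + 2.12 = 2.28 + 2.12 = 4.4.
Reliability = 4.4 / 5.12 = 0.8594.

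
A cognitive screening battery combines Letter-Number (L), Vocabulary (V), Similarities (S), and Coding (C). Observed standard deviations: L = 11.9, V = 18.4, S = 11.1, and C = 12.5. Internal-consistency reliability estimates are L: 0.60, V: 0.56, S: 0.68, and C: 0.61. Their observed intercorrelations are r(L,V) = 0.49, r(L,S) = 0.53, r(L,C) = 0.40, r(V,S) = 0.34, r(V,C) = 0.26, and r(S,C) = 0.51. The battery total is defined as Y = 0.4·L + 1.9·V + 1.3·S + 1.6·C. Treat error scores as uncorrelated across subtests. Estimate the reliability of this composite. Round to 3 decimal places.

Var(Y) = 0.4²·11.9² + 1.9²·18.4² + 1.3²·11.1² + 1.6²·12.5² + 2·[0.76·11.9·18.4·0.49 + 0.52·11.9·11.1·0.53 + 0.64·11.9·12.5·0.40 + 2.47·18.4·11.1·0.34 + 3.04·18.4·12.5·0.26 + 2.08·11.1·12.5·0.51] = 1853.08 + 1313.05 = 3166.13.
With uncorrelated errors the cross-covariances are all true-score covariance, so they carry over unchanged; only the diagonal terms shrink to ρᵢσᵢ².
True-score variance = [0.4²·11.9²·0.60 + 1.9²·18.4²·0.56 + 1.3²·11.1²·0.68 + 1.6²·12.5²·0.61] + 1313.05 = 1083.62 + 1313.05 = 2396.67.
Reliability = 2396.67 / 3166.13 = 0.757.

0.757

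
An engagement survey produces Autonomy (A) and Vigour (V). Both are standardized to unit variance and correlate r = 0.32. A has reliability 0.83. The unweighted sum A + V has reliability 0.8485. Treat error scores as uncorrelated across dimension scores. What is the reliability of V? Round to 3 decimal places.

0.770

Var(A+V) = 2 + 2·0.32 = 2.640.
True-score variance = ρ_A + ρ_V + 2·0.32, so 0.8485 = (0.83 + ρ_V + 0.64) / 2.640.
ρ_V = 0.8485·2.640 − 0.83 − 0.64 = 0.770.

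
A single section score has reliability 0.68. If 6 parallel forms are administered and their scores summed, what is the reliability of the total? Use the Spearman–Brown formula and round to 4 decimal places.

ρ_k = kρ / (1 + (k−1)ρ) = 6·0.68 / (1 + 5·0.68) = 4.080 / 4.400 = 0.9273.

0.9273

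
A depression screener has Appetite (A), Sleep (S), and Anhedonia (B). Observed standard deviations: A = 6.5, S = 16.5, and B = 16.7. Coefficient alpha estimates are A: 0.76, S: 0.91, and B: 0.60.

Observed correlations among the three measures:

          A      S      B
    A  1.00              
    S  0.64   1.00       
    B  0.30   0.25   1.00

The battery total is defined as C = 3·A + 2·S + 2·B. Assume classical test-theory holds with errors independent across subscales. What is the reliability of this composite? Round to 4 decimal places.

Var(C) = 3²·6.5² + 2²·16.5² + 2²·16.7² + 2·[6·6.5·16.5·0.64 + 6·6.5·16.7·0.30 + 4·16.5·16.7·0.25] = 2584.81 + 1765.56 = 4350.37.
Under uncorrelated errors the observed covariances equal the true-score covariances, so only the own-variance terms attenuate.
True-score variance = [3²·6.5²·0.76 + 2²·16.5²·0.91 + 2²·16.7²·0.60] + 1765.56 = 1949.32 + 1765.56 = 3714.88.
Reliability = 3714.88 / 4350.37 = 0.8539.

0.8539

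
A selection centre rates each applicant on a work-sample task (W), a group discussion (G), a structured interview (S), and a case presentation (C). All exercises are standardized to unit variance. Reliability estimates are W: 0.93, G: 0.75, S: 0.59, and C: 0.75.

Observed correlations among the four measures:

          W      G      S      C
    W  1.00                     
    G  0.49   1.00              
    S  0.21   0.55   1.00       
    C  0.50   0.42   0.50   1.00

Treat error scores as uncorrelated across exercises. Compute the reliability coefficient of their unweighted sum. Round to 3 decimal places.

0.895

Var(W+G+S+C) = 4 + 2·[0.49 + 0.21 + 0.50 + 0.55 + 0.42 + 0.50] = 4 + 5.34 = 9.34.
With uncorrelated errors the cross-covariances are all true-score covariance, so they carry over unchanged; only the diagonal terms shrink to ρᵢσᵢ².
True-score variance = [0.93 + 0.75 + 0.59 + 0.75] + 5.34 = 3.02 + 5.34 = 8.36.
Reliability = 8.36 / 9.34 = 0.895.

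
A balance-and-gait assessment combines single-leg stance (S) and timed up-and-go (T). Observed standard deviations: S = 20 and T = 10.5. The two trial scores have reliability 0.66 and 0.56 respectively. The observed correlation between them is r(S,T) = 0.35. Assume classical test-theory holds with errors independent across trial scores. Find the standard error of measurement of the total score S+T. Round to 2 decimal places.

13.58

Var(total) = 510.25 + 147 = 657.25.
True-score variance = 325.74 + 147 = 472.74, so reliability = 0.7193.
Error variance = 657.25 − 472.74 = 184.51; SEM = √184.51 = 13.58.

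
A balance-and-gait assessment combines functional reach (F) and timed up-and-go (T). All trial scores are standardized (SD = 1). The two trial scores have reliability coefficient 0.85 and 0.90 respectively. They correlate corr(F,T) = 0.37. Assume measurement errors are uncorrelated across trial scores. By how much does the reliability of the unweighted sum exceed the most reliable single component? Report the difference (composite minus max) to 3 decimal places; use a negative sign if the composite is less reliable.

Var(sum) = 2 + 0.74 = 2.74; true-score variance = 1.75 + 0.74 = 2.49; composite reliability = 0.9088.
Max component reliability = 0.9000.
Difference = 0.9088 − 0.9000 = 0.009.

0.009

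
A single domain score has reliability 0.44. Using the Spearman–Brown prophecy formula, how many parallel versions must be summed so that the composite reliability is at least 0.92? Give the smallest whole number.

15

k ≥ ρ*(1−ρ₁)/(ρ₁(1−ρ*)) = 0.92·0.56 / (0.44·0.08) = 14.636.
Smallest integer k = 15.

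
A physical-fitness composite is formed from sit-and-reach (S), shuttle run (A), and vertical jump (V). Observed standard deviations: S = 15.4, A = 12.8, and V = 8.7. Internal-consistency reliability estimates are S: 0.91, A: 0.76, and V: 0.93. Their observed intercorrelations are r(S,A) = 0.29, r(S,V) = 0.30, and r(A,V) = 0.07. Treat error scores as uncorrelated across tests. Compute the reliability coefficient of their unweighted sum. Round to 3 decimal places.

Var(S+A+V) = 15.4² + 12.8² + 8.7² + 2·[15.4·12.8·0.29 + 15.4·8.7·0.30 + 12.8·8.7·0.07] = 476.69 + 210.308 = 686.998.
Under uncorrelated errors the observed covariances equal the true-score covariances, so only the own-variance terms attenuate.
True-score variance = [15.4²·0.91 + 12.8²·0.76 + 8.7²·0.93] + 210.308 = 410.726 + 210.308 = 621.034.
Reliability = 621.034 / 686.998 = 0.904.

0.904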